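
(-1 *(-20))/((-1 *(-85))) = 4/17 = 0.24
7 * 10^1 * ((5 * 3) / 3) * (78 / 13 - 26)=-7000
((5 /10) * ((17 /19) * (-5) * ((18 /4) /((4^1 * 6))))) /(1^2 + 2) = -85 /608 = -0.14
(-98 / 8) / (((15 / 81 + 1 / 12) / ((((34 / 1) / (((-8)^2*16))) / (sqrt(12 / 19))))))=-7497*sqrt(57) / 29696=-1.91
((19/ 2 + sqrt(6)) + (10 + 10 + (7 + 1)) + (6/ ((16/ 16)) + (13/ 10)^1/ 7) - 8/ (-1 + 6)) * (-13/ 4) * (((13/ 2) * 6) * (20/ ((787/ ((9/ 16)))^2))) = -60491691/ 1109909248 - 205335 * sqrt(6)/ 158558464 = -0.06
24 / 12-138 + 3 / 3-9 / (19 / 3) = -2592 / 19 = -136.42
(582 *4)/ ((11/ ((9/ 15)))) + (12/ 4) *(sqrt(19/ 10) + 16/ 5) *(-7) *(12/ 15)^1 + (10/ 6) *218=360158/ 825 - 42 *sqrt(190)/ 25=413.40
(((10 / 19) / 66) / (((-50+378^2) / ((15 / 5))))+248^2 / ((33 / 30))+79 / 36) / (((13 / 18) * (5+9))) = 30045408355297 / 5433119692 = 5530.05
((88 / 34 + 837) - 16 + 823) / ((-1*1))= -27992 / 17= -1646.59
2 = 2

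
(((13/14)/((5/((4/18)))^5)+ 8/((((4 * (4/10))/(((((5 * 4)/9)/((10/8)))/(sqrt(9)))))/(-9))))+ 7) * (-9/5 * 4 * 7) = 101613486668/102515625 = 991.20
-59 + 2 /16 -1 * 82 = -1127 /8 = -140.88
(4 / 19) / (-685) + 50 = 650746 / 13015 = 50.00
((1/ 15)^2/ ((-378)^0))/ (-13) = -1/ 2925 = -0.00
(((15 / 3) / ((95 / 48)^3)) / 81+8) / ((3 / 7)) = 28836472 / 1543275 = 18.69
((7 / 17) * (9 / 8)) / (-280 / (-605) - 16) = -7623 / 255680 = -0.03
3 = 3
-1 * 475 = -475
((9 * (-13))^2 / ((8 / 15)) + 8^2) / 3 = 205847 / 24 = 8576.96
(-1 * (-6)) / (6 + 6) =0.50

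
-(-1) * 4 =4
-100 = -100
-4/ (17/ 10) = -40/ 17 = -2.35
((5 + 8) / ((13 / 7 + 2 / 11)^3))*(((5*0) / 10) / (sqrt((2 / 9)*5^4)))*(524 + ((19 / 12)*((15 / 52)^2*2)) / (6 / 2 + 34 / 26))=0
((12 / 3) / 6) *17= 34 / 3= 11.33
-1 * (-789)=789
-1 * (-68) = 68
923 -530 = 393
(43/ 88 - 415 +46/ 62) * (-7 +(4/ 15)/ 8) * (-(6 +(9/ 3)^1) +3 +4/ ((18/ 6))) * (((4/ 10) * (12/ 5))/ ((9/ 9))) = -150125479/ 11625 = -12914.02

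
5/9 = 0.56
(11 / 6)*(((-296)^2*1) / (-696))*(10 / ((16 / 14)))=-527065 / 261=-2019.41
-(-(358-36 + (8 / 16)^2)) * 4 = 1289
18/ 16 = 9/ 8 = 1.12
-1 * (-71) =71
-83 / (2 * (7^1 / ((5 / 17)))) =-415 / 238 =-1.74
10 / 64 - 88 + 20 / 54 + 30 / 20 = -74281 / 864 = -85.97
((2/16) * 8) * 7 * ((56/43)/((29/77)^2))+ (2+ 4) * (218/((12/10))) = 41741838/36163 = 1154.27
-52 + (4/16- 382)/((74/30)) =-30601/148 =-206.76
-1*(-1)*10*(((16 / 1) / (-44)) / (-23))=40 / 253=0.16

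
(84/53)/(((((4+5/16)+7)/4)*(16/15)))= 5040/9593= 0.53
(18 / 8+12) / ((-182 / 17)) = -969 / 728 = -1.33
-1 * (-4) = 4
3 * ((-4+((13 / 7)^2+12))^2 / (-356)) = -944163 / 854756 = -1.10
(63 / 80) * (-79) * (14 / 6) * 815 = -1892919 / 16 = -118307.44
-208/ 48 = -13/ 3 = -4.33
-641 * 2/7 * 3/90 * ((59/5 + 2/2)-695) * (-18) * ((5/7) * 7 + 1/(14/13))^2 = -45187382817/17150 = -2634832.82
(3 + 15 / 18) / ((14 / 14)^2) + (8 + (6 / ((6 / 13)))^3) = 13253 / 6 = 2208.83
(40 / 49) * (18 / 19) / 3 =0.26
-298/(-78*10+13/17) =5066/13247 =0.38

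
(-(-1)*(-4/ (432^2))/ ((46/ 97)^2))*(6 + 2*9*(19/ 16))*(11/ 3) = -7555427/ 789792768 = -0.01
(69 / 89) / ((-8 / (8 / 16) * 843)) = -23 / 400144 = -0.00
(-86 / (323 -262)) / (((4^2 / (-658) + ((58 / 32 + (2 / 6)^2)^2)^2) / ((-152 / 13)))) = 1849217120206848 / 1533261394259153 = 1.21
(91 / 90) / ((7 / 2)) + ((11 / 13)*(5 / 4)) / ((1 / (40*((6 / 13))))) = 150697 / 7605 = 19.82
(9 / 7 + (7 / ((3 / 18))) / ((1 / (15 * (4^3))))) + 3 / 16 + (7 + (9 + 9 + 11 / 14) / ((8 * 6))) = 40328.86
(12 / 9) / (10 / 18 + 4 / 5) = 0.98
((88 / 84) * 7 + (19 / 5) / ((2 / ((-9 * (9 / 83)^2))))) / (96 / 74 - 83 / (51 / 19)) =-927162983 / 3851019890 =-0.24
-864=-864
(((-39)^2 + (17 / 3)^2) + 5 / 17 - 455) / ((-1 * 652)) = -42014 / 24939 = -1.68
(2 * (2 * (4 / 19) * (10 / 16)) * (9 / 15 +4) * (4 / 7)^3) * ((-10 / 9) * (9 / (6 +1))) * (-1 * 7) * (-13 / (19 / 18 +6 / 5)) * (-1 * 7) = 34444800 / 188993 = 182.25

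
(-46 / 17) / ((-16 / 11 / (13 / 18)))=3289 / 2448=1.34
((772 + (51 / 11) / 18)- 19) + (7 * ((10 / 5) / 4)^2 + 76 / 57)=33279 / 44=756.34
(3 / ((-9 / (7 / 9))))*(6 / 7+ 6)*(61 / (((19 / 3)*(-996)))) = 244 / 14193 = 0.02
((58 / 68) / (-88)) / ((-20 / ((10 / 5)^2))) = 29 / 14960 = 0.00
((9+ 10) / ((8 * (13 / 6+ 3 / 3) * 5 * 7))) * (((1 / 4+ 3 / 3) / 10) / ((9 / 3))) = 1 / 1120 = 0.00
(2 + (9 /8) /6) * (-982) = -17185 /8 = -2148.12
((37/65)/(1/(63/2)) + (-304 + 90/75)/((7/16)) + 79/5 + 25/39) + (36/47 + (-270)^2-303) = 9230624411/128310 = 71940.02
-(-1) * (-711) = -711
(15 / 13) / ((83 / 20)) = 300 / 1079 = 0.28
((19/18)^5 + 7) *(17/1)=266952275/1889568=141.28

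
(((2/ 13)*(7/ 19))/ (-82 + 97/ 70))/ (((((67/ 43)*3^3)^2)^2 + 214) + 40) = -670084996/ 2985564657493526823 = -0.00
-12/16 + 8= 29/4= 7.25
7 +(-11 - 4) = -8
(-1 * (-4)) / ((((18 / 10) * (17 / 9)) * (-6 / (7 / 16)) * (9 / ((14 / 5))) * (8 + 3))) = -49 / 20196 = -0.00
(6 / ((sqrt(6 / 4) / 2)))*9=36*sqrt(6)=88.18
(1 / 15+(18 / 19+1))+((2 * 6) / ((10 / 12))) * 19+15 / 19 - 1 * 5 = 15470 / 57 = 271.40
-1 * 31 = -31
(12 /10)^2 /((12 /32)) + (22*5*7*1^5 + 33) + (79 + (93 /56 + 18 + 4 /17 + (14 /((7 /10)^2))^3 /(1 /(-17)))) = -461343730667 /1166200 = -395595.72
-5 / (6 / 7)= -35 / 6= -5.83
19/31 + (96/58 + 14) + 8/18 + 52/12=170282/8091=21.05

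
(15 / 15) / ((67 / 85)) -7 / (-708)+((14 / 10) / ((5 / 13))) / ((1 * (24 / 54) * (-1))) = -2049074 / 296475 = -6.91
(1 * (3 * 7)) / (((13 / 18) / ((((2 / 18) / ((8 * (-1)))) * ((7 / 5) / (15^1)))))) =-49 / 1300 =-0.04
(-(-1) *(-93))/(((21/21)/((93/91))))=-8649/91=-95.04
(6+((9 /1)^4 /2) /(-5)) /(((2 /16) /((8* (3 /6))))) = -104016 /5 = -20803.20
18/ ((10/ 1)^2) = 9/ 50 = 0.18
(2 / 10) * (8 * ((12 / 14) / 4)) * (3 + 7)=24 / 7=3.43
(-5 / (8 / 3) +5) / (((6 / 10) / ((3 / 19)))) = 125 / 152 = 0.82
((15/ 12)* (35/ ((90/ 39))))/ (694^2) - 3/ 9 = -1284211/ 3853088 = -0.33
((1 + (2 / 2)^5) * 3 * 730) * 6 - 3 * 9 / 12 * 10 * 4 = 26190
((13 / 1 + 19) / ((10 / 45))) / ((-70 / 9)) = -648 / 35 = -18.51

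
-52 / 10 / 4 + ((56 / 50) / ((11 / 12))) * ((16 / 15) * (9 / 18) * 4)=3593 / 2750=1.31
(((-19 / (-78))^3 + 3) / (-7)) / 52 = -1430515 / 172736928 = -0.01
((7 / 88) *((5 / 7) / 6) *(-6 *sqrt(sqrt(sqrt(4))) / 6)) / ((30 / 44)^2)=-11 *2^(1 / 4) / 540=-0.02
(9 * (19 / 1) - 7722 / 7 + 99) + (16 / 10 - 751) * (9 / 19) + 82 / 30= -472970 / 399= -1185.39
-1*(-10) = 10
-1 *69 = -69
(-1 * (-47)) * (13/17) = 611/17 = 35.94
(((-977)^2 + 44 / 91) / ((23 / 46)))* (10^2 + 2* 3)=18414782796 / 91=202360250.51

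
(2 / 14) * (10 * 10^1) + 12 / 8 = 221 / 14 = 15.79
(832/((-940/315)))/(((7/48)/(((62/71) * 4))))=-22284288/3337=-6677.94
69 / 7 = 9.86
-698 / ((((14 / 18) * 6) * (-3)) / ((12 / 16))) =1047 / 28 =37.39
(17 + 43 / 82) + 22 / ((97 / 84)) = 290925 / 7954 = 36.58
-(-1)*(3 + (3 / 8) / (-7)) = 165 / 56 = 2.95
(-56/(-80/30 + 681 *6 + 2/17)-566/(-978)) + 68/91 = 1520132017/1158397968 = 1.31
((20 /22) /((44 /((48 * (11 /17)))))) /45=8 /561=0.01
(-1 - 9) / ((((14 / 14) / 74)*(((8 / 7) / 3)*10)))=-777 / 4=-194.25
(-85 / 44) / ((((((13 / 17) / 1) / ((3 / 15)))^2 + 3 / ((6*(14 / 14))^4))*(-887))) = 2653020 / 17811296173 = 0.00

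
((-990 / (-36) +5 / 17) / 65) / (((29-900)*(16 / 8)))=-189 / 769964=-0.00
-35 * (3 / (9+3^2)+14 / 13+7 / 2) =-6475 / 39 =-166.03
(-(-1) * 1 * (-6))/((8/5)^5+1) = -18750/35893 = -0.52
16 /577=0.03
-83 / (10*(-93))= 83 / 930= 0.09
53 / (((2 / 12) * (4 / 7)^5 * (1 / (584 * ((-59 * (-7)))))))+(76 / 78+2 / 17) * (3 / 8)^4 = 284886908561319 / 226304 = 1258868197.47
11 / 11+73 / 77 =150 / 77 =1.95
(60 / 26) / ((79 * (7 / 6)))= 180 / 7189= 0.03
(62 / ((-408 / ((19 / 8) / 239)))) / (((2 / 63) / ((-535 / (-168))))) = -315115 / 2080256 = -0.15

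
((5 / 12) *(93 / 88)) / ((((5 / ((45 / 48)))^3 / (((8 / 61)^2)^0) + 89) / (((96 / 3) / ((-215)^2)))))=837 / 660915805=0.00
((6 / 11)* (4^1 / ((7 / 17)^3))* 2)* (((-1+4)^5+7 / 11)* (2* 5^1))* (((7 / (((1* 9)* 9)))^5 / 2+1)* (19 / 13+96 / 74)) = 420116.94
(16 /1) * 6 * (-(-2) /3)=64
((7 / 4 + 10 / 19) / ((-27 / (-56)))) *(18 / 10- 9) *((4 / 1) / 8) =-4844 / 285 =-17.00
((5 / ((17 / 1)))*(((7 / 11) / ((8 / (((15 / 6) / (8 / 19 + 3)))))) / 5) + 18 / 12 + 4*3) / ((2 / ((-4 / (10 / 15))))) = -1575687 / 38896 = -40.51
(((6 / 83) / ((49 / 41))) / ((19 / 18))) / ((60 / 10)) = 738 / 77273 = 0.01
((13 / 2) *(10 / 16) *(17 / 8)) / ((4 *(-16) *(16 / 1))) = -1105 / 131072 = -0.01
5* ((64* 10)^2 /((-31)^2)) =2048000 /961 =2131.11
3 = 3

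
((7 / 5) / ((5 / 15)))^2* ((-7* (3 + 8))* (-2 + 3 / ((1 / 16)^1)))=-62480.88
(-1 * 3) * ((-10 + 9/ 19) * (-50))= -27150/ 19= -1428.95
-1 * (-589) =589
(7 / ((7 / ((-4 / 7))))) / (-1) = 4 / 7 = 0.57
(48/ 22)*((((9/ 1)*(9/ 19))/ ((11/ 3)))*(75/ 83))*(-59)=-25806600/ 190817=-135.24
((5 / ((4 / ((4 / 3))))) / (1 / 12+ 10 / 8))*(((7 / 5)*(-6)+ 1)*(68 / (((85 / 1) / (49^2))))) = -88837 / 5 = -17767.40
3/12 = 1/4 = 0.25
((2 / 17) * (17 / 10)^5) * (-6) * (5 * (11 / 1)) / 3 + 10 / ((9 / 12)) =-2556193 / 15000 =-170.41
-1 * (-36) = 36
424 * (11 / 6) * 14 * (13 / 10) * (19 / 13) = 310156 / 15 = 20677.07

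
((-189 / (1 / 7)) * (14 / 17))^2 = 343064484 / 289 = 1187074.34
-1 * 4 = -4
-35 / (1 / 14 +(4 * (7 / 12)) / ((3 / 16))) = -4410 / 1577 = -2.80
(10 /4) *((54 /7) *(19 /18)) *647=184395 /14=13171.07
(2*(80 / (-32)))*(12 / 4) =-15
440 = 440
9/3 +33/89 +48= 4572/89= 51.37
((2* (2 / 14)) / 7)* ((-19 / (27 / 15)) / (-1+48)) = -190 / 20727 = -0.01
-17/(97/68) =-1156/97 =-11.92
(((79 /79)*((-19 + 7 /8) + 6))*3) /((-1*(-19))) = -291 /152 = -1.91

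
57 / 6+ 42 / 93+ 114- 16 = 6693 / 62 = 107.95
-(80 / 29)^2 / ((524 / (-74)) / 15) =16.12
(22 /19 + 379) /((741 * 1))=7223 /14079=0.51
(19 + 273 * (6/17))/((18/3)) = 1961/102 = 19.23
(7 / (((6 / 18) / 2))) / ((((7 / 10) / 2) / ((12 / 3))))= 480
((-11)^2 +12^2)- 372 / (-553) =146917 / 553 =265.67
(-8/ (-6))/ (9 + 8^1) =4/ 51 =0.08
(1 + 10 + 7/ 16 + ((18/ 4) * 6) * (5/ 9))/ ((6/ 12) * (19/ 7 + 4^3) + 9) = 2961/ 4744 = 0.62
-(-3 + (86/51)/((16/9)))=279/136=2.05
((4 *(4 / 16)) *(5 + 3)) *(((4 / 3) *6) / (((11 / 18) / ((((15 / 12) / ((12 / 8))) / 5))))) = 192 / 11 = 17.45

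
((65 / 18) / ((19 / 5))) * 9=325 / 38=8.55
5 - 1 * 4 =1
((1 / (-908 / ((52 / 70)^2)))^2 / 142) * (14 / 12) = 28561 / 9411643027500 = 0.00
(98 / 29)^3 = 941192 / 24389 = 38.59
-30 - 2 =-32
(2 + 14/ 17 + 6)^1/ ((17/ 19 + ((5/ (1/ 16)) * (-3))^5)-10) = -0.00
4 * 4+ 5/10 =33/2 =16.50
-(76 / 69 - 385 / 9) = 41.68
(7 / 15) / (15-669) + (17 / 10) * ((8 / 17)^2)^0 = 1667 / 981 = 1.70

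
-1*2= -2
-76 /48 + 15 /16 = -31 /48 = -0.65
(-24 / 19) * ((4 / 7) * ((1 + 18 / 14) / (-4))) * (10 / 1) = 3840 / 931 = 4.12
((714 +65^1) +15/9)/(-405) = -2342/1215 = -1.93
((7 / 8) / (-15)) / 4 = -7 / 480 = -0.01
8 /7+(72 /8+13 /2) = 233 /14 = 16.64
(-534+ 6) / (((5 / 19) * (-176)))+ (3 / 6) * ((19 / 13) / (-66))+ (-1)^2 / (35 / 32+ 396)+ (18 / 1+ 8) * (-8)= -21435456001 / 109026060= -196.61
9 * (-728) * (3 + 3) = -39312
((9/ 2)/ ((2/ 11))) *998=49401/ 2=24700.50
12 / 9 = 4 / 3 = 1.33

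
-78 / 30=-13 / 5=-2.60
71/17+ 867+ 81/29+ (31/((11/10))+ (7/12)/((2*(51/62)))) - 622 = 54762619/195228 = 280.51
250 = 250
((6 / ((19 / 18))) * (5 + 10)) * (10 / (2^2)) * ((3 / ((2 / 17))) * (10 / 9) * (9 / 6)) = 9059.21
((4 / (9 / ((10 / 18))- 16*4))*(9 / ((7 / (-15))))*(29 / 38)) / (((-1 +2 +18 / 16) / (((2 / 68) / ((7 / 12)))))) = 1879200 / 64305101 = 0.03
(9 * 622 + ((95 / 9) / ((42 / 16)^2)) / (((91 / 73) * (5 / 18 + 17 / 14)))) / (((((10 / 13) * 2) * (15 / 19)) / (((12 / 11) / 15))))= 2605778522 / 7772625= 335.25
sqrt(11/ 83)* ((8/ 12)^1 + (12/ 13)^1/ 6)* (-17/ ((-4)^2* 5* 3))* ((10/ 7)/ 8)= -17* sqrt(913)/ 135954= -0.00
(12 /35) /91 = 12 /3185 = 0.00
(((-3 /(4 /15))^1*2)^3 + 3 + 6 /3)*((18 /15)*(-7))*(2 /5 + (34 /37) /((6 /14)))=45014207 /185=243320.04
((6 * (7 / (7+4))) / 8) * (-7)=-147 / 44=-3.34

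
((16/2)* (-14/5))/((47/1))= -112/235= -0.48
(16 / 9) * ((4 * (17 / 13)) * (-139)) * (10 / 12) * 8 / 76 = -756160 / 6669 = -113.38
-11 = -11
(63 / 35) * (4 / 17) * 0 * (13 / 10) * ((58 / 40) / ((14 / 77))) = 0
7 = 7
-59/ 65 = -0.91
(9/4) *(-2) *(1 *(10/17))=-45/17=-2.65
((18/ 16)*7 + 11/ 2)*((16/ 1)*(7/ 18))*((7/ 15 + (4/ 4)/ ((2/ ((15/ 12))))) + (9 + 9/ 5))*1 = 1068823/ 1080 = 989.65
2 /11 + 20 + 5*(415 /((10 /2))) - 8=4699 /11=427.18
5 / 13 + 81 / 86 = 1483 / 1118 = 1.33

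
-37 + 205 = 168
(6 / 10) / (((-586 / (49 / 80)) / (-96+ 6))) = 1323 / 23440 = 0.06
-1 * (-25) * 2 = 50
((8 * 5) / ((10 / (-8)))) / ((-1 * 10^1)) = 16 / 5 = 3.20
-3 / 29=-0.10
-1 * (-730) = 730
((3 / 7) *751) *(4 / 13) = 9012 / 91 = 99.03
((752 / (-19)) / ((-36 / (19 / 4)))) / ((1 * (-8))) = -47 / 72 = -0.65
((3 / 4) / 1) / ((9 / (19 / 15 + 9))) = 77 / 90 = 0.86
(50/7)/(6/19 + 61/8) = 7600/8449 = 0.90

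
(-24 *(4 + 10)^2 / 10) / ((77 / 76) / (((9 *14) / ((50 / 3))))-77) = 4826304 / 788645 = 6.12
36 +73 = 109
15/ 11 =1.36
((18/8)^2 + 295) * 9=43209/16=2700.56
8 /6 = 4 /3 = 1.33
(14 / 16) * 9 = 63 / 8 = 7.88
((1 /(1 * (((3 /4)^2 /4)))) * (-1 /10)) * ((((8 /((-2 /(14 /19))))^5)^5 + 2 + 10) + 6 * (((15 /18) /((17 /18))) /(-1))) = 27561292162834665857933325224064361302271568192 /71203519201515908495506351864581735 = 387077667956.72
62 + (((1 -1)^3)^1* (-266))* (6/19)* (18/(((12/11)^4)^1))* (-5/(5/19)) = 62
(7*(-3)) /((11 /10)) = -210 /11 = -19.09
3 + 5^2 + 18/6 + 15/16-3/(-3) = 527/16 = 32.94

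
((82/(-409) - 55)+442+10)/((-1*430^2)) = -162291/75624100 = -0.00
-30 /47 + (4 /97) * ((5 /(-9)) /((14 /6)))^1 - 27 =-27.65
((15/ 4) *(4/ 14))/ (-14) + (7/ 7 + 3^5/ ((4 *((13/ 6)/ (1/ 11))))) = 97325/ 28028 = 3.47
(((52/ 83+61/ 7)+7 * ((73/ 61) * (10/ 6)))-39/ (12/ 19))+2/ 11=-179014783/ 4678212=-38.27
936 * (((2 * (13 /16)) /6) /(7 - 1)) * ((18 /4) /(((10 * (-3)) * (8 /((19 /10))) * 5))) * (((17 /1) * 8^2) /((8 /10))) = -163761 /400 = -409.40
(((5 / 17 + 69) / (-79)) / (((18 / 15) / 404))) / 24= -297445 / 24174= -12.30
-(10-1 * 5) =-5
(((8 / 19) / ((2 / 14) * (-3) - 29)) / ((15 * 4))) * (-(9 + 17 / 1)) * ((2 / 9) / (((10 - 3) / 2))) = 0.00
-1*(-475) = 475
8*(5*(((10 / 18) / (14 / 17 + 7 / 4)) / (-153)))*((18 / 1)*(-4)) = 256 / 63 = 4.06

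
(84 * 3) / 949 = 252 / 949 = 0.27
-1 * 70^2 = -4900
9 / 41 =0.22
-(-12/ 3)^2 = -16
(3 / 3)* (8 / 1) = 8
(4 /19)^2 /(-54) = -8 /9747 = -0.00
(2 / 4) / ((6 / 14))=7 / 6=1.17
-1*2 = -2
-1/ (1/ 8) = -8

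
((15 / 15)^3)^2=1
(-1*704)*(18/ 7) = -12672/ 7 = -1810.29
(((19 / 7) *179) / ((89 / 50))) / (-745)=-0.37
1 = 1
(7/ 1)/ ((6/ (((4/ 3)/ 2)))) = 7/ 9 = 0.78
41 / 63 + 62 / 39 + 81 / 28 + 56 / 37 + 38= 5411741 / 121212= 44.65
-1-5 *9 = -46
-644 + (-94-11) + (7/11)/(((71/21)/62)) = -575855/781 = -737.33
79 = 79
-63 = -63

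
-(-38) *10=380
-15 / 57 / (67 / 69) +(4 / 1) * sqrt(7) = -345 / 1273 +4 * sqrt(7) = 10.31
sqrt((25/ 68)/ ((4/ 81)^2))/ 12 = 135* sqrt(17)/ 544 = 1.02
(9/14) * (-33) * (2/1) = -42.43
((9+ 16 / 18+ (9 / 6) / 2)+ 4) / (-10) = -1.46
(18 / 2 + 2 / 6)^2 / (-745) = -784 / 6705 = -0.12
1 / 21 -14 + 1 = -272 / 21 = -12.95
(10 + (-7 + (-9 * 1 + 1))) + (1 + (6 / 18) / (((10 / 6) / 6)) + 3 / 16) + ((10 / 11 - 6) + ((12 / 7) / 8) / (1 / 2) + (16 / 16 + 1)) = -32493 / 6160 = -5.27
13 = 13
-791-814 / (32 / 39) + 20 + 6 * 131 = -977.06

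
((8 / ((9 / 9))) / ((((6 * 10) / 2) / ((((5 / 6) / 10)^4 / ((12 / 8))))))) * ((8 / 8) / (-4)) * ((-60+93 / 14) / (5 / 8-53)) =-83 / 38011680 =-0.00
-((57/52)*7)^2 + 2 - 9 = -178129/2704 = -65.88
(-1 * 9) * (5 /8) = -45 /8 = -5.62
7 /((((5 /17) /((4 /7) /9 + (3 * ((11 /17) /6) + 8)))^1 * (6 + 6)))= 3593 /216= 16.63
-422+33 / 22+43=-755 / 2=-377.50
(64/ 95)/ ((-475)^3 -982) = -64/ 10181421415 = -0.00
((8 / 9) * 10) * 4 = 320 / 9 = 35.56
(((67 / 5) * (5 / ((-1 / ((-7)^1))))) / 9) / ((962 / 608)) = 32.94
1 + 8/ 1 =9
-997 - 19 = -1016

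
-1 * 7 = -7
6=6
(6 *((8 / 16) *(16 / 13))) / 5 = 48 / 65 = 0.74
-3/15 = -1/5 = -0.20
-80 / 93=-0.86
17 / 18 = 0.94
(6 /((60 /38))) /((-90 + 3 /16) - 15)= -304 /8385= -0.04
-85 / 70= -17 / 14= -1.21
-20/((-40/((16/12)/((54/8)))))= 8/81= 0.10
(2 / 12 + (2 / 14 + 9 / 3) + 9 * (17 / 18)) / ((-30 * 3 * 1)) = -124 / 945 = -0.13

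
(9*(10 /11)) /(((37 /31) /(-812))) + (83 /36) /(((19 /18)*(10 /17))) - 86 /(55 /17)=-864419267 /154660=-5589.16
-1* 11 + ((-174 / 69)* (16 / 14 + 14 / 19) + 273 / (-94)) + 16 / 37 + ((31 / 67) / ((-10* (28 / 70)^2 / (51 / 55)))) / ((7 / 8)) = -145204387731 / 7841091874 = -18.52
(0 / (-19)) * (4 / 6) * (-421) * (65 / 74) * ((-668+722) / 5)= 0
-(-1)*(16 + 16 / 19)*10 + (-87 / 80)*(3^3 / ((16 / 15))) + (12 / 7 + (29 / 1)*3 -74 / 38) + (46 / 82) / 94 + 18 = 16118307083 / 65610496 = 245.67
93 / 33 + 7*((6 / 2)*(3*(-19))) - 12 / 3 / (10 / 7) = -65834 / 55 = -1196.98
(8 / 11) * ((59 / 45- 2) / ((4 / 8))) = -496 / 495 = -1.00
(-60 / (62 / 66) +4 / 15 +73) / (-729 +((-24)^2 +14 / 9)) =-13107 / 211265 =-0.06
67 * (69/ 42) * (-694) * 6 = -3208362/ 7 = -458337.43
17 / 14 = 1.21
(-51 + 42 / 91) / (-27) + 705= 27568 / 39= 706.87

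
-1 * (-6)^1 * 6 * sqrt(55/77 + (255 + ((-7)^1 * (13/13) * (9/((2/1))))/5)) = 18 * sqrt(1222130)/35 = 568.54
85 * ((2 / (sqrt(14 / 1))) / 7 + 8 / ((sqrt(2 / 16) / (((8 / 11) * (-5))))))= -54400 * sqrt(2) / 11 + 85 * sqrt(14) / 49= -6987.44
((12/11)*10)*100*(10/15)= 8000/11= 727.27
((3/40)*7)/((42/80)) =1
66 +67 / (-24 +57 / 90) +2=45658 / 701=65.13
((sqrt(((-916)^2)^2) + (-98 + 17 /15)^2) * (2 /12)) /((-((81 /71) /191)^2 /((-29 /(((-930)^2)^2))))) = 1018086429781097381 /6625758470773500000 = 0.15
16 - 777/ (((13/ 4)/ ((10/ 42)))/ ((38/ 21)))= -87.00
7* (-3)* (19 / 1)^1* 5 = -1995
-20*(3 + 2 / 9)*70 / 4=-10150 / 9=-1127.78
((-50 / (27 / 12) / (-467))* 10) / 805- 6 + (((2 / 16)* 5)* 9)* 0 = -4059698 / 676683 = -6.00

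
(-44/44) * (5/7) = -5/7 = -0.71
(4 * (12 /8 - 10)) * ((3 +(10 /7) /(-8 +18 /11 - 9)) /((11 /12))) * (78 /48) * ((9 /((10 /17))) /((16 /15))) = -2513.22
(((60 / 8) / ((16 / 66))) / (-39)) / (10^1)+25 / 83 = 7661 / 34528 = 0.22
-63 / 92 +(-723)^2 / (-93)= -16032309 / 2852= -5621.43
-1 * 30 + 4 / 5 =-146 / 5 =-29.20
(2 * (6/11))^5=248832/161051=1.55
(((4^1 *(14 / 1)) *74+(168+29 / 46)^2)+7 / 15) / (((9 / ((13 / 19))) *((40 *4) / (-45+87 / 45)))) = -228538554647 / 342792000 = -666.70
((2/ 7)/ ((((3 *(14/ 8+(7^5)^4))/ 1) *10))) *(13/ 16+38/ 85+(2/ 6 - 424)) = -246203/ 4883286697413854568300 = -0.00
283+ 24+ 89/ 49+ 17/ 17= 309.82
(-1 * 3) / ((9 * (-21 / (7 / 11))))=1 / 99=0.01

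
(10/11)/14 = 5/77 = 0.06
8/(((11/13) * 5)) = 104/55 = 1.89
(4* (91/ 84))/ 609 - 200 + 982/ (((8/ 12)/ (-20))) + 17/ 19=-1029556274/ 34713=-29659.10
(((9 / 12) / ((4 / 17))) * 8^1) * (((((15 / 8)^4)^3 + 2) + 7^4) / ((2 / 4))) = 15038841264848883 / 68719476736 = 218843.94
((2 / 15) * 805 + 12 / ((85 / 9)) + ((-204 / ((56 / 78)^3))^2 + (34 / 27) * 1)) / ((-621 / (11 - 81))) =21012013407174079 / 613203260544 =34265.98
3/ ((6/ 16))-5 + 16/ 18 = 35/ 9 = 3.89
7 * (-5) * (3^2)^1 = -315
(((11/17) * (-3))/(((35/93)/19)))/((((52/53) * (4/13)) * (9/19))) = -6524353/9520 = -685.33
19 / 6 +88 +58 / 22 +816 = 909.80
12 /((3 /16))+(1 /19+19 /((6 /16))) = 6539 /57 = 114.72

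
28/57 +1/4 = 169/228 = 0.74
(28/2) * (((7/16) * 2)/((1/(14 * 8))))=1372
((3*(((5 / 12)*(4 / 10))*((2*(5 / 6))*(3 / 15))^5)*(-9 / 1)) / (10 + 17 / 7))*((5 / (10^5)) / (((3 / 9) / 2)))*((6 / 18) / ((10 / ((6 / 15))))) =-7 / 1174500000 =-0.00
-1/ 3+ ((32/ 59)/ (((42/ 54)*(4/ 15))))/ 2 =1207/ 1239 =0.97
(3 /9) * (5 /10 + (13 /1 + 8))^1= 43 /6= 7.17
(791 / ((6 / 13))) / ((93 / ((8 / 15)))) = 41132 / 4185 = 9.83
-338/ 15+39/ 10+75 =1691/ 30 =56.37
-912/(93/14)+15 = -3791/31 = -122.29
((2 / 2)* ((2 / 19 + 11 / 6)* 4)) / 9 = 442 / 513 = 0.86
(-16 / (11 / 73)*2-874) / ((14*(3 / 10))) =-59750 / 231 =-258.66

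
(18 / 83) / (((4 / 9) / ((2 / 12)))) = 27 / 332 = 0.08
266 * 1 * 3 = 798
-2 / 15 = -0.13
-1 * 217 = -217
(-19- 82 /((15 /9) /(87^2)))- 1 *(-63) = -1861754 /5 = -372350.80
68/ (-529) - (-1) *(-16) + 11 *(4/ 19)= -138832/ 10051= -13.81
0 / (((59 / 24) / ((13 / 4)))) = 0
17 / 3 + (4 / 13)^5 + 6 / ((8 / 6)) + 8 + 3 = 21.17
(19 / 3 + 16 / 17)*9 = 1113 / 17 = 65.47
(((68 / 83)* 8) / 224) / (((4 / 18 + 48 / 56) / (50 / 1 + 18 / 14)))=3231 / 2324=1.39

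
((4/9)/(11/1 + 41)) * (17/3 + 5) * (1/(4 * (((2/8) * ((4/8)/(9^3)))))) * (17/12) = 2448/13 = 188.31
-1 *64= -64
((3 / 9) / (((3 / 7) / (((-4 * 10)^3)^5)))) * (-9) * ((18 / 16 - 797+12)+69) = -5373138305024000000000000000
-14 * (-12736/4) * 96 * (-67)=-286712832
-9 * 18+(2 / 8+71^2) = 19517 / 4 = 4879.25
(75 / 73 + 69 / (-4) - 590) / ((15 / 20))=-177017 / 219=-808.30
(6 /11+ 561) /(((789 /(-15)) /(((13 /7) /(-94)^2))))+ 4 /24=88264403 /536813508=0.16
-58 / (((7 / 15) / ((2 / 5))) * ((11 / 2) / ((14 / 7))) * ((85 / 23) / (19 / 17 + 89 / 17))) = -3457728 / 111265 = -31.08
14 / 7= 2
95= 95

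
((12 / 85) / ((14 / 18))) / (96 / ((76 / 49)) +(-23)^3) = -2052 / 136848215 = -0.00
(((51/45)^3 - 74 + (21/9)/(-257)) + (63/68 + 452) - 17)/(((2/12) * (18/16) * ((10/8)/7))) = 10852.74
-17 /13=-1.31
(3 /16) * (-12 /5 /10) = -9 /200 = -0.04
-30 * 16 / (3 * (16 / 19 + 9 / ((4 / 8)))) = -1520 / 179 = -8.49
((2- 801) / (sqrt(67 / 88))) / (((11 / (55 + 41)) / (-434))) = 66579072 * sqrt(1474) / 737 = 3468318.65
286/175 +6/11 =4196/1925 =2.18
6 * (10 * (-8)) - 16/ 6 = -1448/ 3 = -482.67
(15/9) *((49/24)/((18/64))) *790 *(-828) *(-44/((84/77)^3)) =65176607650/243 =268216492.39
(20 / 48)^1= 5 / 12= 0.42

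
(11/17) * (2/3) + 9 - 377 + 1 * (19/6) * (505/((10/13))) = 349115/204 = 1711.35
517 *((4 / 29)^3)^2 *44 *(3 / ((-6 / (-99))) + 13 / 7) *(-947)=-31721377718272 / 4163763247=-7618.44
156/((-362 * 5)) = -78/905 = -0.09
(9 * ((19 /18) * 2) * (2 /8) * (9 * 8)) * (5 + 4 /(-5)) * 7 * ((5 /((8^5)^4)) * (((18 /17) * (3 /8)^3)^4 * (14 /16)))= 613531096415559 /1654303840338467935037596069003264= 0.00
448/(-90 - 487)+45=25517/577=44.22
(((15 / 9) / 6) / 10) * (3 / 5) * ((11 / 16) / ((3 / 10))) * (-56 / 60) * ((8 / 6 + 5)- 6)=-0.01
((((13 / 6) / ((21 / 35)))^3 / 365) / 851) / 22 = 54925 / 7970629392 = 0.00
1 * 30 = 30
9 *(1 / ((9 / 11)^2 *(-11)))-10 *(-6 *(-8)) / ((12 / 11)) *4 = -15851 / 9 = -1761.22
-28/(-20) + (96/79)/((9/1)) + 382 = 383.54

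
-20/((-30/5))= 10/3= 3.33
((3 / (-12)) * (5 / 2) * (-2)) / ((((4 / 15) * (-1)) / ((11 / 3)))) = -275 / 16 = -17.19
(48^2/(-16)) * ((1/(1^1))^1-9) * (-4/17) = -4608/17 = -271.06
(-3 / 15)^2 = 1 / 25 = 0.04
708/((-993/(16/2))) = -1888/331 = -5.70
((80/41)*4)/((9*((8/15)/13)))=2600/123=21.14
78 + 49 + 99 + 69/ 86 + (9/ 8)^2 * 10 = 329495/ 1376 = 239.46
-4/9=-0.44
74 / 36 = 37 / 18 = 2.06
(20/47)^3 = 8000/103823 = 0.08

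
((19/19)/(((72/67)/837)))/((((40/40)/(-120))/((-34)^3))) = 3673548360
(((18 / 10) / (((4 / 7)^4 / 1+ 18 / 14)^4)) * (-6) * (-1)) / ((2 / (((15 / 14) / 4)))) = 384552482305383 / 999161044569608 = 0.38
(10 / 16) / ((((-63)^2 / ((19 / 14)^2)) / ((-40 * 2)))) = -9025 / 388962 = -0.02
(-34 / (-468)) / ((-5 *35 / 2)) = -17 / 20475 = -0.00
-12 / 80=-3 / 20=-0.15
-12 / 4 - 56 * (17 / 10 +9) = -3011 / 5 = -602.20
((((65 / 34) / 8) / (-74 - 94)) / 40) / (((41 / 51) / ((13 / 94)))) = -169 / 27625472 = -0.00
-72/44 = -18/11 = -1.64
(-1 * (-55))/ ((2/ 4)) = 110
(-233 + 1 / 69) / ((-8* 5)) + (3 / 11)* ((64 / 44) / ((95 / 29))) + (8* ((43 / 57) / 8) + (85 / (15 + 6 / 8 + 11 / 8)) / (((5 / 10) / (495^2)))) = 27821783296841 / 11438130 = 2432371.66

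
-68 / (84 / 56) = -136 / 3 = -45.33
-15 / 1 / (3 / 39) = -195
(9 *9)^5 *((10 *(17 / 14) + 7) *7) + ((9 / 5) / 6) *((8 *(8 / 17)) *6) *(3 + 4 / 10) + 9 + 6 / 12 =23361455488327 / 50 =467229109766.54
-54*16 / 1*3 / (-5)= 2592 / 5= 518.40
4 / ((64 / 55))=55 / 16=3.44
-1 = -1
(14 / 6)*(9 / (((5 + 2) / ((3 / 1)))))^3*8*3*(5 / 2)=393660 / 49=8033.88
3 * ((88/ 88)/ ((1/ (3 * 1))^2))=27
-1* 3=-3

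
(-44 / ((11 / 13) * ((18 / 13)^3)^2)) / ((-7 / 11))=690233687 / 59521392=11.60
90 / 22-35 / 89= 3620 / 979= 3.70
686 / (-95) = -686 / 95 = -7.22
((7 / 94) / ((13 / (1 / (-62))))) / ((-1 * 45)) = 7 / 3409380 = 0.00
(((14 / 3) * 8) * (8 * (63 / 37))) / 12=1568 / 37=42.38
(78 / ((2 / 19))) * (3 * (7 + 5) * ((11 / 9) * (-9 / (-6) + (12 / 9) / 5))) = 288002 / 5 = 57600.40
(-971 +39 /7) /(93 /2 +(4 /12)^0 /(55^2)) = -40885900 /1969289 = -20.76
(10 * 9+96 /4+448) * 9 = 5058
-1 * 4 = -4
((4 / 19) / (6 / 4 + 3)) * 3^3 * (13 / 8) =39 / 19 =2.05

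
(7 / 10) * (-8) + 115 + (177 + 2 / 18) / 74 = 186136 / 1665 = 111.79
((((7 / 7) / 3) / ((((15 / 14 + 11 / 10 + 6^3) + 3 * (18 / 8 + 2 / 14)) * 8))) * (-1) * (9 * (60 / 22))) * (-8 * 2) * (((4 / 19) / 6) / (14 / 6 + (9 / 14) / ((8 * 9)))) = 806400 / 741324881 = 0.00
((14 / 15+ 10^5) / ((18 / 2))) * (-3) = -1500014 / 45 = -33333.64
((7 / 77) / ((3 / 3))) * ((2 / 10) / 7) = 1 / 385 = 0.00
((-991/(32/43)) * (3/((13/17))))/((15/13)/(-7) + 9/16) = -5070947/386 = -13137.17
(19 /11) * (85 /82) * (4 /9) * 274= 885020 /4059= 218.04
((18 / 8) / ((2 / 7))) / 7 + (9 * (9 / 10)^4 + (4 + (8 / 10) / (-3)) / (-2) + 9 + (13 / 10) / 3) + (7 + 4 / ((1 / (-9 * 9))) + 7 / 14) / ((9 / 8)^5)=-31697197783 / 196830000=-161.04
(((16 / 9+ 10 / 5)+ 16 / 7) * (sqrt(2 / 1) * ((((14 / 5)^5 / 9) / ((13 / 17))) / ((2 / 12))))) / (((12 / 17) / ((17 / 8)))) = 9012230332 * sqrt(2) / 3290625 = 3873.19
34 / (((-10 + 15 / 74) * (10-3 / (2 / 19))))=136 / 725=0.19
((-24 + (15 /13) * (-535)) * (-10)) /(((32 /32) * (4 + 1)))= 16674 /13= 1282.62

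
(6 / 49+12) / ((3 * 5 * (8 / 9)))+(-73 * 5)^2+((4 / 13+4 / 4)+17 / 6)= 5092052519 / 38220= 133230.05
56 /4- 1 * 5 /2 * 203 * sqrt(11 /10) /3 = 14- 203 * sqrt(110) /12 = -163.42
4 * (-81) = -324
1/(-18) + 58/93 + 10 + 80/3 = 20777/558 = 37.23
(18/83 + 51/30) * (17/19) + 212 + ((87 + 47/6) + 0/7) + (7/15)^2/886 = 308.55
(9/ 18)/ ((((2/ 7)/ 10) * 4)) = 35/ 8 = 4.38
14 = 14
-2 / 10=-1 / 5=-0.20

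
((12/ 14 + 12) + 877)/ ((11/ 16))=99664/ 77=1294.34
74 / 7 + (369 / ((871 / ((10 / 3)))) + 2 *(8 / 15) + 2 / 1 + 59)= 6772267 / 91455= 74.05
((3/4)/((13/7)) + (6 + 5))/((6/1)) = 593/312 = 1.90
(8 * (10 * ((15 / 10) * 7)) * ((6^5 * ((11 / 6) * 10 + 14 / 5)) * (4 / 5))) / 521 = 552158208 / 2605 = 211960.92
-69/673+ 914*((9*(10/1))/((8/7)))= 96881577/1346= 71977.40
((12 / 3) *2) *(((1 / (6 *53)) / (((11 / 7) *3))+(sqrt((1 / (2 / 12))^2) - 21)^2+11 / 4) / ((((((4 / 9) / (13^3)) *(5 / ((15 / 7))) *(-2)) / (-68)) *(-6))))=-178529377819 / 8162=-21873239.13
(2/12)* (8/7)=4/21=0.19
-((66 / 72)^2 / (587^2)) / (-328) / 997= 121 / 16225858958976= 0.00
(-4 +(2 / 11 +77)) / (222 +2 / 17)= 13685 / 41536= 0.33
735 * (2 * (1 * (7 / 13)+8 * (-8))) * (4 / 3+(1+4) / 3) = -3638250 / 13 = -279865.38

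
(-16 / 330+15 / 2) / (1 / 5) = 2459 / 66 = 37.26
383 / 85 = 4.51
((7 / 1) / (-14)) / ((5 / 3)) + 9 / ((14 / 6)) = 249 / 70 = 3.56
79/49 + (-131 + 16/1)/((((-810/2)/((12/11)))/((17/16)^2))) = 1827335/931392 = 1.96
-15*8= -120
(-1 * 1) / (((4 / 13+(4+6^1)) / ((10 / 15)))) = -13 / 201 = -0.06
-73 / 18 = -4.06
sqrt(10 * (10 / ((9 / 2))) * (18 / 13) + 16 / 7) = 8 * sqrt(4277) / 91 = 5.75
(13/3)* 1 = 13/3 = 4.33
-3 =-3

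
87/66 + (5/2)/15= 49/33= 1.48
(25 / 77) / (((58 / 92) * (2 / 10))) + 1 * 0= 5750 / 2233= 2.58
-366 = -366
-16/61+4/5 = 164/305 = 0.54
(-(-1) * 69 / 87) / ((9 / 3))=0.26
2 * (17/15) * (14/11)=2.88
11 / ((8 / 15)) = 165 / 8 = 20.62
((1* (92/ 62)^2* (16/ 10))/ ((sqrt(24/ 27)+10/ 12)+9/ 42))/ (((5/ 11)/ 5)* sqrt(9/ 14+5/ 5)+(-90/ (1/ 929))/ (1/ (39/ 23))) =629569248/ (4805* (-502161660+23* sqrt(322))* (7* sqrt(2)+11)) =-0.00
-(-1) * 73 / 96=73 / 96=0.76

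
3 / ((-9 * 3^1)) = -1 / 9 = -0.11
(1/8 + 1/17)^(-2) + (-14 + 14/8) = 43359/2500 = 17.34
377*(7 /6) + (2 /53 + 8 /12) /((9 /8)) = 1260595 /2862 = 440.46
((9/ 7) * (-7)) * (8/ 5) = -72/ 5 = -14.40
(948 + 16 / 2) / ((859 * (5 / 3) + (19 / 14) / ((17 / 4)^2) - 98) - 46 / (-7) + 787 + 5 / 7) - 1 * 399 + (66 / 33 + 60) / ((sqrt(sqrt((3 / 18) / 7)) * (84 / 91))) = -5147282637 / 12914999 + 403 * 42^(1 / 4) / 6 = -227.56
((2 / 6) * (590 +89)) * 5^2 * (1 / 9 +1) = 169750 / 27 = 6287.04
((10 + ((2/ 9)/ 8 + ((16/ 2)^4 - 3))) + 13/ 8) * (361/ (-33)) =-106688135/ 2376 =-44902.41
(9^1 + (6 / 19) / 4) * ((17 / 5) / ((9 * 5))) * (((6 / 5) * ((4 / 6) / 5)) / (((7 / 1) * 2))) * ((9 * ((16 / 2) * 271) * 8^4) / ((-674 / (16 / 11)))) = -83331121152 / 61628875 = -1352.14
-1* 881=-881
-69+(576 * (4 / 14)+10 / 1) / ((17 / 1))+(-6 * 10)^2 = 421411 / 119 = 3541.27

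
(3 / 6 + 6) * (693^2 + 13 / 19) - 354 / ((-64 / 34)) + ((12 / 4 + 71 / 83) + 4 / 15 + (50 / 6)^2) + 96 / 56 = 24813001989283 / 7948080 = 3121886.29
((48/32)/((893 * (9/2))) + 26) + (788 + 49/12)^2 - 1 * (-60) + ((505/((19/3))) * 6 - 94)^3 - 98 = 2666321668281461/46421712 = 57436952.53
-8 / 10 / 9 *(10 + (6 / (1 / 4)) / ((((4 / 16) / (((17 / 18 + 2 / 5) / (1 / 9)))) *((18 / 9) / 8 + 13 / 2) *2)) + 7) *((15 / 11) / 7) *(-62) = 1149976 / 10395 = 110.63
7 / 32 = 0.22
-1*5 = -5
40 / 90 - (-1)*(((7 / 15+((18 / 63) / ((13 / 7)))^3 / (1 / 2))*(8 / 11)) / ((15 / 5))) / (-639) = 308729308 / 694922085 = 0.44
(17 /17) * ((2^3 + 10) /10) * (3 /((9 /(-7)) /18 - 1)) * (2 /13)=-252 /325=-0.78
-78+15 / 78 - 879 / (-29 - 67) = -28559 / 416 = -68.65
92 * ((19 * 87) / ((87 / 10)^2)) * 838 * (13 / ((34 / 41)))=39037559600 / 1479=26394563.62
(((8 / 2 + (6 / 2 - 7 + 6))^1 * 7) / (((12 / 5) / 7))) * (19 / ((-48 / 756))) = -293265 / 8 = -36658.12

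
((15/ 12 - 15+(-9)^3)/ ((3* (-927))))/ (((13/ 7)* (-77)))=-2971/ 1590732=-0.00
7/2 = 3.50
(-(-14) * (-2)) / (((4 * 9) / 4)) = -28 / 9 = -3.11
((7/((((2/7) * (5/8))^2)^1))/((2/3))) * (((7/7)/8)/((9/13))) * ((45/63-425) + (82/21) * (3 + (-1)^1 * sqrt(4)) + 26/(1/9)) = -2493218/225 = -11080.97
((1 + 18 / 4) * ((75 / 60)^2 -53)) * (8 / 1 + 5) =-3677.78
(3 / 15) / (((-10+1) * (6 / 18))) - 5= -76 / 15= -5.07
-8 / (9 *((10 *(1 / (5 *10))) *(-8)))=5 / 9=0.56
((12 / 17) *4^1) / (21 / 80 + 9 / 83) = 7.61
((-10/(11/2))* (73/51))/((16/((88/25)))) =-146/255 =-0.57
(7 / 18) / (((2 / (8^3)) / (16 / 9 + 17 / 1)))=151424 / 81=1869.43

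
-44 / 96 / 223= -11 / 5352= -0.00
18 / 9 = 2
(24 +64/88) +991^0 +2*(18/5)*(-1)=1019/55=18.53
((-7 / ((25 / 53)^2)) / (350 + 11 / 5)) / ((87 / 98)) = -1926974 / 19150875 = -0.10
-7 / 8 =-0.88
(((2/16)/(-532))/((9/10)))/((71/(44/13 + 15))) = -1195/17677296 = -0.00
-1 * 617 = -617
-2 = -2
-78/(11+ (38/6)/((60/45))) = -104/21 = -4.95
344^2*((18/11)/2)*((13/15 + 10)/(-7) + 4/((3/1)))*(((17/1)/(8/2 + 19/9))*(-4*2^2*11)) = 19988370432/1925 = 10383569.06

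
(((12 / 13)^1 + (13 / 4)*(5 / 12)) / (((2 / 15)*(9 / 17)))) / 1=32.26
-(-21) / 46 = 21 / 46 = 0.46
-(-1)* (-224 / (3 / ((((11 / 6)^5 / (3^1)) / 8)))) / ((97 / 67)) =-44.51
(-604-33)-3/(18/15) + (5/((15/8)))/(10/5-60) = -111281/174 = -639.55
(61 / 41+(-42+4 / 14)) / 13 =-3.09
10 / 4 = 5 / 2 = 2.50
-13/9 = -1.44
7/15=0.47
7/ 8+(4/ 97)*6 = 871/ 776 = 1.12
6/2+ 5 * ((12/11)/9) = 119/33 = 3.61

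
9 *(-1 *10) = -90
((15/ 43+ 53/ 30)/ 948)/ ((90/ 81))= 2729/ 1358800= 0.00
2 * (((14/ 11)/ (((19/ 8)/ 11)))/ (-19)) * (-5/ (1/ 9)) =10080/ 361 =27.92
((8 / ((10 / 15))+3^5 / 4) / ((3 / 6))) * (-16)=-2328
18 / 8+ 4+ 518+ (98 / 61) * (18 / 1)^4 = 41278509 / 244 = 169174.22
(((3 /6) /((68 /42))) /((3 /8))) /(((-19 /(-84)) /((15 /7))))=2520 /323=7.80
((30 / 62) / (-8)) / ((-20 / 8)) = 3 / 124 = 0.02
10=10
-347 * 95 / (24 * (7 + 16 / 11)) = -362615 / 2232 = -162.46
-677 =-677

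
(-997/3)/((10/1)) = -997/30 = -33.23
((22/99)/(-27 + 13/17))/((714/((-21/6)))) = 1/24084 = 0.00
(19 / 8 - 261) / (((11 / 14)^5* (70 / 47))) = -466960886 / 805255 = -579.89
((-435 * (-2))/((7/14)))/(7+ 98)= 116/7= 16.57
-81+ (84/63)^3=-2123/27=-78.63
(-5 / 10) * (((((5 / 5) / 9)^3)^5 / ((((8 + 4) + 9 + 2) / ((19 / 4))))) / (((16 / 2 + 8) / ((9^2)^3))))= -19 / 1140565919616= -0.00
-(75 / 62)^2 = -5625 / 3844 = -1.46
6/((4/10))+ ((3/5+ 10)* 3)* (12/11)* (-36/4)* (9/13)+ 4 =-140963/715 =-197.15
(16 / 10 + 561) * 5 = 2813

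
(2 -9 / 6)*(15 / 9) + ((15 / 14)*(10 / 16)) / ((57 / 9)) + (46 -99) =-332357 / 6384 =-52.06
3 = 3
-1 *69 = -69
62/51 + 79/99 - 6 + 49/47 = -232856/79101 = -2.94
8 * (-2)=-16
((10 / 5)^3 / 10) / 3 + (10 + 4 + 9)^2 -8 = 7819 / 15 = 521.27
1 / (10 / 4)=2 / 5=0.40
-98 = -98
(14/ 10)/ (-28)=-1/ 20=-0.05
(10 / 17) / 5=2 / 17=0.12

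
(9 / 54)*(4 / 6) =1 / 9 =0.11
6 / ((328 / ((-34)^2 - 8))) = 21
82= 82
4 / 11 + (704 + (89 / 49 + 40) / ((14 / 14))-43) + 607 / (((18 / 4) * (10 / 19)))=23271917 / 24255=959.47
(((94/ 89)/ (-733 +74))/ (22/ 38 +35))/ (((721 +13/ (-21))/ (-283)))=5307099/ 299898046864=0.00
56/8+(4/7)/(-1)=45/7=6.43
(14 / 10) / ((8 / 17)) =119 / 40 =2.98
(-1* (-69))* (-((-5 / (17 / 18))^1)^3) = 50301000 / 4913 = 10238.35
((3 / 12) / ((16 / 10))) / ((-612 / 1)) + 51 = 998779 / 19584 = 51.00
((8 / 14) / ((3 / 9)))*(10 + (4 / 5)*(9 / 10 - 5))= 288 / 25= 11.52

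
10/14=5/7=0.71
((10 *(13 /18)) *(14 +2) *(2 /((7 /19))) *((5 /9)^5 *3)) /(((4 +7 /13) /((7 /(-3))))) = -1605500000 /31355019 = -51.20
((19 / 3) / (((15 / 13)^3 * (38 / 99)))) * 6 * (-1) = -24167 / 375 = -64.45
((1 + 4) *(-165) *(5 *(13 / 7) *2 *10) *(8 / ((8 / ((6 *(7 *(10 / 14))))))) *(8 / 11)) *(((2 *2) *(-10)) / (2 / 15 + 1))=14040000000 / 119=117983193.28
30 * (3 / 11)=90 / 11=8.18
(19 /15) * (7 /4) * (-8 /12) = -133 /90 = -1.48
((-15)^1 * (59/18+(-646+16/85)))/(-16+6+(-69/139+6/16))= -546590812/574005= -952.24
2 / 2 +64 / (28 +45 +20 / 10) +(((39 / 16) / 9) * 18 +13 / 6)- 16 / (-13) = 26327 / 2600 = 10.13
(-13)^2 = 169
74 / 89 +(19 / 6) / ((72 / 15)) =19111 / 12816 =1.49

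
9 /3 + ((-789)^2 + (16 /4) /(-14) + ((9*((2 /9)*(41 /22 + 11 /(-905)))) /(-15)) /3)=1952125168309 /3135825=622523.63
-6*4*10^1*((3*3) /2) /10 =-108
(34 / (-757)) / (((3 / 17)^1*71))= -0.00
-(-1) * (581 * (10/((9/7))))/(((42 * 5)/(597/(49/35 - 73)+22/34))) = -27194867/164322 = -165.50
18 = 18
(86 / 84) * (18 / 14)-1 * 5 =-361 / 98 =-3.68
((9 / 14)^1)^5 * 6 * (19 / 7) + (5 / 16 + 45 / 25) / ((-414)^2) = 2884437167821 / 1613165440320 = 1.79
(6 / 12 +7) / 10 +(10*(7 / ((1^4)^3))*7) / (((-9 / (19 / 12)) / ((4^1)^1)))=-37159 / 108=-344.06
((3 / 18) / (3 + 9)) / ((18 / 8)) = 1 / 162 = 0.01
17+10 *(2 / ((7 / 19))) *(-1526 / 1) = -82823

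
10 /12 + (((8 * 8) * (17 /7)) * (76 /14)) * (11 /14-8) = -12525517 /2058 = -6086.26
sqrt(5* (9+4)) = sqrt(65) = 8.06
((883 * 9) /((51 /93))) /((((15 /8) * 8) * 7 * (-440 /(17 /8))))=-82119 /123200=-0.67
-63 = -63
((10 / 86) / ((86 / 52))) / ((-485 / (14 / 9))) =-364 / 1614177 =-0.00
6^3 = 216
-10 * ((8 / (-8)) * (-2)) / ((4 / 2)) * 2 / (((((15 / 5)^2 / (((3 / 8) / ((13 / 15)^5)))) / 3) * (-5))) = 1.02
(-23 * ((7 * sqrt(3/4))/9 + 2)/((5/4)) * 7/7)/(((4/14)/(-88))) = 99176 * sqrt(3)/45 + 56672/5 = 15151.69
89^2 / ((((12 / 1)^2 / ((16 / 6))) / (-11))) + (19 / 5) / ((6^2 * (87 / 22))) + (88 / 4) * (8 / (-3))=-727397 / 435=-1672.18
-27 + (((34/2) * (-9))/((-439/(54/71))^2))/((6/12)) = -26231569443/971506561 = -27.00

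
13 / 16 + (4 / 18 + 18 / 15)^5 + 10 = 49103234809 / 2952450000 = 16.63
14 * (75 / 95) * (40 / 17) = 8400 / 323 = 26.01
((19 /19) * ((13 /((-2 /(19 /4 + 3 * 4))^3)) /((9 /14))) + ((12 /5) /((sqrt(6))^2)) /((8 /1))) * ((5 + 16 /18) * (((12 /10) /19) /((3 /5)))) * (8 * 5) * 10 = -36264346085 /12312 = -2945447.21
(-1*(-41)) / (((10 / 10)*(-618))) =-41 / 618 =-0.07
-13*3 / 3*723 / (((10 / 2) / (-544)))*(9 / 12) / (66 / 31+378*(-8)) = -1524084 / 6005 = -253.80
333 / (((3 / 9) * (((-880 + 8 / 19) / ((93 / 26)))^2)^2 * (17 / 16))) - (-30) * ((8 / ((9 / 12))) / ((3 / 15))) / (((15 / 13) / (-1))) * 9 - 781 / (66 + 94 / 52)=-834072042668793714832300193995 / 66771072302691686527676416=-12491.52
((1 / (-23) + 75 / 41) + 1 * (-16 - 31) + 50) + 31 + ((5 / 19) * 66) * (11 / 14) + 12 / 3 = 6701439 / 125419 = 53.43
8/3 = 2.67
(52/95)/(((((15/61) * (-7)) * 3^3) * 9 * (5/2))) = -6344/12119625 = -0.00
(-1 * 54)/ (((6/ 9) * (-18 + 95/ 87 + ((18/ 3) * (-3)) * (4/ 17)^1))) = 119799/ 31271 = 3.83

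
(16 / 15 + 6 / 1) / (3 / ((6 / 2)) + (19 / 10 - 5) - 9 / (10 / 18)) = -212 / 549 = -0.39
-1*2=-2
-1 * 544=-544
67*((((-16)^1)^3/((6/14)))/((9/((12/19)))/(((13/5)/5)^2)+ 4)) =-1298612224/114987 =-11293.56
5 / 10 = 1 / 2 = 0.50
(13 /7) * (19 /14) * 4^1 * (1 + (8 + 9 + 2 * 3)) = 11856 /49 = 241.96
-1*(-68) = 68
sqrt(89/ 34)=sqrt(3026)/ 34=1.62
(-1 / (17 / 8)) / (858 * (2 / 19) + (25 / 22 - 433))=3344 / 2427039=0.00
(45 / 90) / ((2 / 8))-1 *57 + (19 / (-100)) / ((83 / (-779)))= -441699 / 8300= -53.22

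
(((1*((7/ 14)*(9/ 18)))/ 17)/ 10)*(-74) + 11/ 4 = 449/ 170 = 2.64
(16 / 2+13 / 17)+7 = 268 / 17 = 15.76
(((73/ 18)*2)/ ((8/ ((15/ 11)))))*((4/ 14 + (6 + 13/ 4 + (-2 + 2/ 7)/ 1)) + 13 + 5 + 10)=366095/ 7392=49.53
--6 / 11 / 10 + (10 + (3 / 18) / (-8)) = 26489 / 2640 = 10.03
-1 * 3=-3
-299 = -299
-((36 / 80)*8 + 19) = -22.60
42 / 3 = 14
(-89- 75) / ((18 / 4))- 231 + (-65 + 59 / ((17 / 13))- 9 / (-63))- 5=-312929 / 1071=-292.18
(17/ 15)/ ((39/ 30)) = 34/ 39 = 0.87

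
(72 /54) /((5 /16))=64 /15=4.27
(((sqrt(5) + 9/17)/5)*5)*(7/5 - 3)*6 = -26.55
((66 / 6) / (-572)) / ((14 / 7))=-1 / 104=-0.01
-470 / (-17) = 470 / 17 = 27.65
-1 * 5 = -5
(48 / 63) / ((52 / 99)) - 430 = -38998 / 91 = -428.55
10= 10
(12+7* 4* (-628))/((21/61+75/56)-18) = 60025952/55737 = 1076.95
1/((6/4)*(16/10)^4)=625/6144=0.10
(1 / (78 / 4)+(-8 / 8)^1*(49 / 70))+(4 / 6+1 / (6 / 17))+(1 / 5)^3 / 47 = 653339 / 229125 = 2.85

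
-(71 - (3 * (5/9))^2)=-614/9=-68.22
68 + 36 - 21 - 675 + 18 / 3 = -586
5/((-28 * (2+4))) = -5/168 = -0.03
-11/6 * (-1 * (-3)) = -11/2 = -5.50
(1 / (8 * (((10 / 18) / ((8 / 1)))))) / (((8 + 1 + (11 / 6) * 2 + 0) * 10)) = 27 / 1900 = 0.01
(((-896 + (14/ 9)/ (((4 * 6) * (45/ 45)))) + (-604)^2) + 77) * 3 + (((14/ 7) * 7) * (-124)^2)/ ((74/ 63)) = 1698641647/ 1332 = 1275256.49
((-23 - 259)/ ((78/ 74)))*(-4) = 13912/ 13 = 1070.15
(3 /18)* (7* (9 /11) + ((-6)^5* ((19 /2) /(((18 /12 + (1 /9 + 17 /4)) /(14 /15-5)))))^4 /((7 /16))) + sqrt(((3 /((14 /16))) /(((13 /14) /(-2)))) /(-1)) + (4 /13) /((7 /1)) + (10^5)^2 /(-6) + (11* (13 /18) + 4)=4* sqrt(78) /13 + 29343440413163848504686765050371067 /11160571277480625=2629205950449142624.57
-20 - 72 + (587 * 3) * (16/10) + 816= 17708/5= 3541.60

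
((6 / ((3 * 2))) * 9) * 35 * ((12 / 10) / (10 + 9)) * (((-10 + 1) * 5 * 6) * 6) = -612360 / 19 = -32229.47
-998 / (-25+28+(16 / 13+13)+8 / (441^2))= -1261598247 / 21781924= -57.92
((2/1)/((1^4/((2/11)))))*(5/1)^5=12500/11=1136.36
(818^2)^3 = 299584832553538624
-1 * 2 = -2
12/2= 6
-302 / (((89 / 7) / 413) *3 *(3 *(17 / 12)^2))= -13969312 / 25721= -543.11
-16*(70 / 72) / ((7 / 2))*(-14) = 560 / 9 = 62.22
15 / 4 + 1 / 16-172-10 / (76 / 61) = -176.21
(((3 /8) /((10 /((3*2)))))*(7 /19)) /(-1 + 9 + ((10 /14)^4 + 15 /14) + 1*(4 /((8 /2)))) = 151263 /18852940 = 0.01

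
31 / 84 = 0.37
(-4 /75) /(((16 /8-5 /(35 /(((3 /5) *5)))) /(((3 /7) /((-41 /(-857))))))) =-3428 /11275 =-0.30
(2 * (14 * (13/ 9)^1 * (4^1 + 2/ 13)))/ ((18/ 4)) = 112/ 3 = 37.33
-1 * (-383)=383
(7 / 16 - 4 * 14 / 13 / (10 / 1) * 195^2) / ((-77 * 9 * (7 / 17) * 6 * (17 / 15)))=187195 / 22176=8.44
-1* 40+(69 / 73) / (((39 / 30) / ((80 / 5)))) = -26920 / 949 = -28.37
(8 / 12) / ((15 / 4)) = 8 / 45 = 0.18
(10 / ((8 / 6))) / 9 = 5 / 6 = 0.83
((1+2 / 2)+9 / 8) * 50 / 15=125 / 12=10.42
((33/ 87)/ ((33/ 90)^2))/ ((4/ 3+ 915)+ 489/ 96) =86400/ 28217783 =0.00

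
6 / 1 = 6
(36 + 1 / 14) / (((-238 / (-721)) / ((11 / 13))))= 572165 / 6188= 92.46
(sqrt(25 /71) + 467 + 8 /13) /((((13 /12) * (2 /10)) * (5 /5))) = 300 * sqrt(71) /923 + 364740 /169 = 2160.96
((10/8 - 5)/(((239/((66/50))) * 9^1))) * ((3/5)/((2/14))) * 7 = -1617/23900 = -0.07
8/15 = 0.53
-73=-73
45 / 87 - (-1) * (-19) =-536 / 29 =-18.48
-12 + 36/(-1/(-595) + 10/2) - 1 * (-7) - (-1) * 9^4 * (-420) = -683393215/248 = -2755617.80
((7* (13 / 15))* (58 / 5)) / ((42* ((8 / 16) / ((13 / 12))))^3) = 828269 / 85730400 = 0.01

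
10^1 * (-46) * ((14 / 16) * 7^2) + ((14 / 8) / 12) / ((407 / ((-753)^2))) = -127109899 / 6512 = -19519.33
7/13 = 0.54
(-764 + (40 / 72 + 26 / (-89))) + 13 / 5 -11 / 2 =-6140759 / 8010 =-766.64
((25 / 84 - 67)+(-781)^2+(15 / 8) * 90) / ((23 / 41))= 525264284 / 483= 1087503.69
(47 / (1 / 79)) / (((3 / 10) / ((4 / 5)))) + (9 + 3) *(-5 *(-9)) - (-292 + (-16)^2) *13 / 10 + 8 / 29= 4562458 / 435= 10488.41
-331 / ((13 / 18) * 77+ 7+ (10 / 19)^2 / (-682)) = -5.29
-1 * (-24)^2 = -576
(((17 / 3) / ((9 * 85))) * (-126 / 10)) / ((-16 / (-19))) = -133 / 1200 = -0.11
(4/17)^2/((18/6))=16/867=0.02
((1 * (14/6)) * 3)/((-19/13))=-91/19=-4.79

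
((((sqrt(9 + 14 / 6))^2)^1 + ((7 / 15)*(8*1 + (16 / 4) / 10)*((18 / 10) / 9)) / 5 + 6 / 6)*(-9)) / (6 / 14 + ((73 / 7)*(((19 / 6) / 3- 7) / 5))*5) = 8852382 / 4848125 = 1.83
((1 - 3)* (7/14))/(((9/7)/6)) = -14/3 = -4.67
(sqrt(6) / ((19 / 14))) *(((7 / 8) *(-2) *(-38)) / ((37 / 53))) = 2597 *sqrt(6) / 37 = 171.93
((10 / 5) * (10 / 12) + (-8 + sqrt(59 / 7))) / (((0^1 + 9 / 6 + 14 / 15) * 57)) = -10 / 219 + 10 * sqrt(413) / 9709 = -0.02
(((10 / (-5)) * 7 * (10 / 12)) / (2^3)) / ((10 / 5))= -35 / 48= -0.73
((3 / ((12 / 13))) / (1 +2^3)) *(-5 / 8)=-65 / 288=-0.23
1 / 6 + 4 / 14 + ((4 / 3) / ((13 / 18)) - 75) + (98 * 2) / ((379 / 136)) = -490229 / 206934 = -2.37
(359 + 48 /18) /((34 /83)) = 90055 /102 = 882.89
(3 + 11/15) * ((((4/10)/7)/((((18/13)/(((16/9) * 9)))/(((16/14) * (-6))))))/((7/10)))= -53248/2205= -24.15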